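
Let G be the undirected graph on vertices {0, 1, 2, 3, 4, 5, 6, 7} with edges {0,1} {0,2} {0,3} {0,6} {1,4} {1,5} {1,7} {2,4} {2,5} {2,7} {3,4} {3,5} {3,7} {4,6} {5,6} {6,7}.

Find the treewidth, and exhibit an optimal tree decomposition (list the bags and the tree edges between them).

Each bag holds 5 vertices, so the decomposition has width 4, which upper-bounds the treewidth. For the lower bound: the 5 vertex sets {6,7}, {0,1}, {3,5}, {2}, {4} are disjoint, each induces a connected subgraph, and every pair is joined by at least one edge of G. Contracting each set to a single vertex therefore yields K_{5} as a minor, and since treewidth is minor-monotone, tw(G) ≥ tw(K_{5}) = 4. Therefore the treewidth is 4.

Treewidth 4.
Bags: B1 = {1, 2, 3, 6, 7}  B2 = {0, 1, 2, 3, 6}  B3 = {1, 2, 3, 5, 6}  B4 = {1, 2, 3, 4, 6}
Tree: B1–B2, B2–B3, B3–B4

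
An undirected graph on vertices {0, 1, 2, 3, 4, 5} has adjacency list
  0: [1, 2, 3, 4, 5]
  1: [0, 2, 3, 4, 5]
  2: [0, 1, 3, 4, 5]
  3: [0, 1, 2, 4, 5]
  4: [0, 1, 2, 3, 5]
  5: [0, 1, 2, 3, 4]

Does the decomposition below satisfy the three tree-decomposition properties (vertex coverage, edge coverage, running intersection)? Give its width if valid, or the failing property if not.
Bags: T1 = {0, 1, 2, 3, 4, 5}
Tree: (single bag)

Checking the three conditions: (i) the bags cover all of {0, 1, 2, 3, 4, 5}; (ii) for each edge, some bag contains both endpoints; (iii) the bags containing any fixed vertex form a subtree. All hold, so the decomposition is valid with width 6 − 1 = 5.

Yes; width 5.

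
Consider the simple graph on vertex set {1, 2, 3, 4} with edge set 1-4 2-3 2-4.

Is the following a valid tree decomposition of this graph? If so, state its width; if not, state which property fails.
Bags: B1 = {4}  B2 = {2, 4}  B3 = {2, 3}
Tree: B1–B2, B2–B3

A tree decomposition must satisfy three properties: every vertex lies in some bag; for every edge, both endpoints lie together in some bag; and for every vertex, the bags containing it form a connected subtree. Here vertex 1 appears in no bag, so the decomposition is invalid.

No — vertex 1 appears in no bag.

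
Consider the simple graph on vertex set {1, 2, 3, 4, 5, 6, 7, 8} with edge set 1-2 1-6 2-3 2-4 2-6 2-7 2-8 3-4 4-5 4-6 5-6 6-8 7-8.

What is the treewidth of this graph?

A width-2 tree decomposition is:
Bags: B1 = {2, 6, 8}  B2 = {1, 2, 6}  B3 = {2, 4, 6}  B4 = {2, 7, 8}  B5 = {2, 3, 4}  B6 = {4, 5, 6}
Tree: B1–B2, B1–B3, B1–B4, B3–B5, B3–B6
Every bag has size at most 3, so the width is 3 − 1 = 2 and tw(G) ≤ 2. For the lower bound, the 3 vertices {2, 3, 4} are pairwise adjacent, and any tree decomposition puts a clique entirely inside one bag — forcing width ≥ 2. Therefore the treewidth is 2.

2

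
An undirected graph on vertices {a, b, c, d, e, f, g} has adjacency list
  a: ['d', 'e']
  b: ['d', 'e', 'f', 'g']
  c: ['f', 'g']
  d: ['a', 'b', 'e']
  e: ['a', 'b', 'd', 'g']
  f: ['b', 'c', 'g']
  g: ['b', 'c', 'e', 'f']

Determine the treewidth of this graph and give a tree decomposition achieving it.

The largest bag has 3 vertices, giving width 2; this decomposition certifies tw(G) ≤ 2. For the lower bound, the 3 vertices {a, d, e} are pairwise adjacent, and any tree decomposition puts a clique entirely inside one bag — forcing width ≥ 2. Therefore the treewidth is 2.

Treewidth 2.
Bags: B1 = {b, f, g}  B2 = {b, e, g}  B3 = {c, f, g}  B4 = {b, d, e}  B5 = {a, d, e}
Tree: B1–B2, B1–B3, B2–B4, B4–B5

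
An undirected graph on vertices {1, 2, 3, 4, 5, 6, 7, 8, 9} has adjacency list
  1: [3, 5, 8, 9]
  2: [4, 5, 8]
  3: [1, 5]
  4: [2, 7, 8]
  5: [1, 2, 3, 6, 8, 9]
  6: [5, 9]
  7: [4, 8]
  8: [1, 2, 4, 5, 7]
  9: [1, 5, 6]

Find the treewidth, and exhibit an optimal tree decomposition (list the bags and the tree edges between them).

Treewidth 2.
One optimal decomposition is:
Bags: B1 = {2, 4, 8}  B2 = {2, 5, 8}  B3 = {1, 5, 8}  B4 = {1, 5, 9}  B5 = {1, 3, 5}  B6 = {4, 7, 8}  B7 = {5, 6, 9}
Tree: B1–B2, B2–B3, B3–B4, B3–B5, B1–B6, B4–B7

Every bag has size at most 3, so the width is 3 − 1 = 2 and tw(G) ≤ 2. For the lower bound, the 3 vertices {2, 4, 8} are pairwise adjacent, and any tree decomposition puts a clique entirely inside one bag — forcing width ≥ 2. Therefore the treewidth is 2.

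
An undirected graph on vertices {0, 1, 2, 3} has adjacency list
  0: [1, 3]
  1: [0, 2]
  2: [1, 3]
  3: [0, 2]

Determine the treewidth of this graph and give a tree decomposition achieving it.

Every bag has size at most 3, so the width is 3 − 1 = 2 and tw(G) ≤ 2. Since 1–2–3–0–1 is a cycle in G, G is not acyclic. Forests are exactly the graphs of treewidth ≤ 1, so tw(G) ≥ 2. The upper and lower bounds meet at 2, so that is the treewidth.

Treewidth 2.
One optimal decomposition is:
Bags: B1 = {1, 2, 3}  B2 = {0, 1, 3}
Tree: B1–B2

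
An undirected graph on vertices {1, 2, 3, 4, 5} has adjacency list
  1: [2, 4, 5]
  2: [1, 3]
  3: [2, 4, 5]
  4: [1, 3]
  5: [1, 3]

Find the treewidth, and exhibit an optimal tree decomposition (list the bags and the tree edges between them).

Treewidth 2.
One optimal decomposition is:
Bags: B1 = {1, 3, 5}  B2 = {1, 3, 4}  B3 = {1, 2, 3}
Tree: B1–B2, B2–B3

The largest bag has 3 vertices, giving width 2; this decomposition certifies tw(G) ≤ 2. For the lower bound, G contains the cycle 5–1–4–3–5, so G is not a forest; only forests have treewidth ≤ 1, hence tw(G) ≥ 2. The upper and lower bounds meet at 2, so that is the treewidth.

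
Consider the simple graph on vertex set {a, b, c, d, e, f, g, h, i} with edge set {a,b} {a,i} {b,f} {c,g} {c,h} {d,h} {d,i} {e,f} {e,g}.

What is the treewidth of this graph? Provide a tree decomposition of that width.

The largest bag has 3 vertices, giving width 2; this decomposition certifies tw(G) ≤ 2. The edges f–e–g–c–h–d–i–a–b–f form a cycle, so G is not a tree and its treewidth is at least 2. The upper and lower bounds meet at 2, so that is the treewidth.

Treewidth 2.
Bags: B1 = {e, f, g}  B2 = {c, f, g}  B3 = {c, f, h}  B4 = {d, f, h}  B5 = {d, f, i}  B6 = {a, f, i}  B7 = {a, b, f}
Tree: B1–B2, B2–B3, B3–B4, B4–B5, B5–B6, B6–B7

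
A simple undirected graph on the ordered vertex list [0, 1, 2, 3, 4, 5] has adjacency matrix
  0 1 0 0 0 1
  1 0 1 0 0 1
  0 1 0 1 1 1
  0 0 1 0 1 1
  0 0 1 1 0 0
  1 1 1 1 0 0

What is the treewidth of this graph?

A width-2 tree decomposition is:
Bags: B1 = {1, 2, 5}  B2 = {2, 3, 5}  B3 = {2, 3, 4}  B4 = {0, 1, 5}
Tree: B1–B2, B2–B3, B1–B4
Every bag has size at most 3, so the width is 3 − 1 = 2 and tw(G) ≤ 2. On the other hand G contains the 3-clique {0, 1, 5}. A clique must lie in a single bag of any decomposition, so no decomposition can have width below 2. Hence tw(G) = 2 exactly.

2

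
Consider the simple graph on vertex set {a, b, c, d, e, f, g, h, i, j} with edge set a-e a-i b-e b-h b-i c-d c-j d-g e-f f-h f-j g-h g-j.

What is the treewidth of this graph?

A width-2 tree decomposition is:
Bags: B1 = {c, d, g}  B2 = {c, g, j}  B3 = {g, h, j}  B4 = {f, h, j}  B5 = {b, f, h}  B6 = {b, e, f}  B7 = {b, e, i}  B8 = {a, e, i}
Tree: B1–B2, B2–B3, B3–B4, B4–B5, B5–B6, B6–B7, B7–B8
Each bag holds 3 vertices, so the decomposition has width 2, which upper-bounds the treewidth. For the lower bound, G contains the cycle d–c–j–g–d, so G is not a forest; only forests have treewidth ≤ 1, hence tw(G) ≥ 2. The upper and lower bounds meet at 2, so that is the treewidth.

2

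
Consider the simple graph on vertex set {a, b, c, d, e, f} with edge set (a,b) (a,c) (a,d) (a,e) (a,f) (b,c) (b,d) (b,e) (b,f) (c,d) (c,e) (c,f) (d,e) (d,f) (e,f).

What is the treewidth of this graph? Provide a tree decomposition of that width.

Treewidth 5.
One such decomposition:
Bags: B1 = {a, b, c, d, e, f}
Tree: (single bag)

A single bag containing all 6 vertices is trivially a valid decomposition of width 5. On the other hand G contains the 6-clique {a, b, c, d, e, f}. A clique must lie in a single bag of any decomposition, so no decomposition can have width below 5. Hence tw(G) = 5 exactly.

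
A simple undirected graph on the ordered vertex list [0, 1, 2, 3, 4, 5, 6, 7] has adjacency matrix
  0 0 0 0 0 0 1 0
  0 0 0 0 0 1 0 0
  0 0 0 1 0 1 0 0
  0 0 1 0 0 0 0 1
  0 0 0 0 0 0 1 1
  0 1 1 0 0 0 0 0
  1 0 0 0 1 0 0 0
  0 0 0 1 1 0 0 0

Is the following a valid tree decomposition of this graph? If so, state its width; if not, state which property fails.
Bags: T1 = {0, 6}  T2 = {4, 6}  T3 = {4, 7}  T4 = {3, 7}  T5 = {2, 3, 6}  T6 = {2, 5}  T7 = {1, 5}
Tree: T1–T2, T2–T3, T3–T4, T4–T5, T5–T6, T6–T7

A tree decomposition must satisfy three properties: every vertex lies in some bag; for every edge, both endpoints lie together in some bag; and for every vertex, the bags containing it form a connected subtree. Here bags containing vertex 6 are not connected in the tree, so the decomposition is invalid.

No — bags containing vertex 6 are not connected in the tree.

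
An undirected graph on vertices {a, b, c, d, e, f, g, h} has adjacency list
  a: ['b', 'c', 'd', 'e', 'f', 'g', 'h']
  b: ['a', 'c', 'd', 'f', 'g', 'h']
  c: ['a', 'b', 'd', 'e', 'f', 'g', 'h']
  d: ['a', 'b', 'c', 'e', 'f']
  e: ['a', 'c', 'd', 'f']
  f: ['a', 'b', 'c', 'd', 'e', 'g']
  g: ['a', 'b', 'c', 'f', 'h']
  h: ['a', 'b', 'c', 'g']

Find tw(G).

4

A width-4 tree decomposition is:
Bags: B1 = {a, b, c, f, g}  B2 = {a, b, c, g, h}  B3 = {a, b, c, d, f}  B4 = {a, c, d, e, f}
Tree: B1–B2, B1–B3, B3–B4
The largest bag has 5 vertices, giving width 4; this decomposition certifies tw(G) ≤ 4. On the other hand G contains the 5-clique {a, b, c, g, h}. A clique must lie in a single bag of any decomposition, so no decomposition can have width below 4. The upper and lower bounds meet at 4, so that is the treewidth.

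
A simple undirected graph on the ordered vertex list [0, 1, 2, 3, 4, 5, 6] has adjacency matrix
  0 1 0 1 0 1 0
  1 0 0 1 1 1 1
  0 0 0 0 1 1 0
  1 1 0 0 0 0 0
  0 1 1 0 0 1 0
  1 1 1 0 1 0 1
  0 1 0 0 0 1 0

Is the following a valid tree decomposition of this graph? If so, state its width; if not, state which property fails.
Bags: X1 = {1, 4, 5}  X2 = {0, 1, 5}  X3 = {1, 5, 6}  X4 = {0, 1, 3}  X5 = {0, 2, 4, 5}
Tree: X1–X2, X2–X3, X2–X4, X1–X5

A tree decomposition must satisfy three properties: every vertex lies in some bag; for every edge, both endpoints lie together in some bag; and for every vertex, the bags containing it form a connected subtree. Here bags containing vertex 0 are not connected in the tree, so the decomposition is invalid.

No — bags containing vertex 0 are not connected in the tree.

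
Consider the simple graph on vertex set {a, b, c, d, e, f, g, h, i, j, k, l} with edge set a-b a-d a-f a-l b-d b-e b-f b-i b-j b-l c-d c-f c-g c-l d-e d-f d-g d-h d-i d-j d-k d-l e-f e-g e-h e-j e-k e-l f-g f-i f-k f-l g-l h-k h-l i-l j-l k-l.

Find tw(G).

A width-4 tree decomposition is:
Bags: B1 = {b, d, e, f, l}  B2 = {d, e, f, k, l}  B3 = {d, e, h, k, l}  B4 = {d, e, f, g, l}  B5 = {b, d, e, j, l}  B6 = {c, d, f, g, l}  B7 = {a, b, d, f, l}  B8 = {b, d, f, i, l}
Tree: B1–B2, B2–B3, B1–B4, B1–B5, B4–B6, B1–B7, B1–B8
Every bag has size at most 5, so the width is 5 − 1 = 4 and tw(G) ≤ 4. Conversely, {b, d, e, j, l} is a clique of size 5, and the vertices of any clique must share a bag in every tree decomposition; so some bag has ≥ 5 vertices and tw(G) ≥ 4. Combining the bounds, tw(G) = 4.

4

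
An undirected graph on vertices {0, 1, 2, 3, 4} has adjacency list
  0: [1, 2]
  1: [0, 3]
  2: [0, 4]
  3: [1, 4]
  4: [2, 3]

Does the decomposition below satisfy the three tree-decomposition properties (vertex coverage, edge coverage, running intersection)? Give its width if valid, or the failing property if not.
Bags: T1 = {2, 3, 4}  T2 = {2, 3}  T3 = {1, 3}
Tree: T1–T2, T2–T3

No — vertex 0 appears in no bag.

A tree decomposition must satisfy three properties: every vertex lies in some bag; for every edge, both endpoints lie together in some bag; and for every vertex, the bags containing it form a connected subtree. Here vertex 0 appears in no bag, so the decomposition is invalid.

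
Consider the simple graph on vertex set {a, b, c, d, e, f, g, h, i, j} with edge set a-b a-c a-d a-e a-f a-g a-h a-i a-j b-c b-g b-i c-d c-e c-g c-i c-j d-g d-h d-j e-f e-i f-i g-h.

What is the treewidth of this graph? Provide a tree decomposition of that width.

Each bag holds 4 vertices, so the decomposition has width 3, which upper-bounds the treewidth. For the lower bound, the 4 vertices {a, d, g, h} are pairwise adjacent, and any tree decomposition puts a clique entirely inside one bag — forcing width ≥ 3. The upper and lower bounds meet at 3, so that is the treewidth.

Treewidth 3.
Bags: B1 = {a, c, e, i}  B2 = {a, b, c, i}  B3 = {a, b, c, g}  B4 = {a, c, d, g}  B5 = {a, e, f, i}  B6 = {a, d, g, h}  B7 = {a, c, d, j}
Tree: B1–B2, B2–B3, B3–B4, B1–B5, B4–B6, B4–B7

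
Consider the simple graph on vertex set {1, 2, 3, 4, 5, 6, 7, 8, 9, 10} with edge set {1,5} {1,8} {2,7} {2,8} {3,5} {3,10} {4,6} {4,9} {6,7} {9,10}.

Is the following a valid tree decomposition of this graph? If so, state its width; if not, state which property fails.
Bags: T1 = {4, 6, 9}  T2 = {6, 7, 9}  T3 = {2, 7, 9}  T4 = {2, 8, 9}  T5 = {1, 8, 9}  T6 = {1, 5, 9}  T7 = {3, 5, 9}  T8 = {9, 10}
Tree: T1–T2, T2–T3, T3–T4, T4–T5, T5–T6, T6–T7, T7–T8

A tree decomposition must satisfy three properties: every vertex lies in some bag; for every edge, both endpoints lie together in some bag; and for every vertex, the bags containing it form a connected subtree. Here edge (3,10) lies in no bag, so the decomposition is invalid.

No — edge (3,10) lies in no bag.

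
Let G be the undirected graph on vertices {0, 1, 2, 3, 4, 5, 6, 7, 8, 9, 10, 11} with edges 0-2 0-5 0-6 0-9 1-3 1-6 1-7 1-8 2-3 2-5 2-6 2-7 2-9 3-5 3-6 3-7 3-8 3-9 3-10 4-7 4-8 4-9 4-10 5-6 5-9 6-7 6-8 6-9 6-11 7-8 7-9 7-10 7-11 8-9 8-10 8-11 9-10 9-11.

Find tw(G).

A width-4 tree decomposition is:
Bags: B1 = {3, 6, 7, 8, 9}  B2 = {3, 7, 8, 9, 10}  B3 = {1, 3, 6, 7, 8}  B4 = {6, 7, 8, 9, 11}  B5 = {2, 3, 6, 7, 9}  B6 = {2, 3, 5, 6, 9}  B7 = {0, 2, 5, 6, 9}  B8 = {4, 7, 8, 9, 10}
Tree: B1–B2, B1–B3, B1–B4, B1–B5, B5–B6, B6–B7, B2–B8
Each bag holds 5 vertices, so the decomposition has width 4, which upper-bounds the treewidth. For the lower bound, the 5 vertices {1, 3, 6, 7, 8} are pairwise adjacent, and any tree decomposition puts a clique entirely inside one bag — forcing width ≥ 4. Combining the bounds, tw(G) = 4.

4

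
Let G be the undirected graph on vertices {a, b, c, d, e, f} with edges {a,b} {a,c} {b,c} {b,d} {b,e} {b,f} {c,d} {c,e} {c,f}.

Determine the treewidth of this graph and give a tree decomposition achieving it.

The largest bag has 3 vertices, giving width 2; this decomposition certifies tw(G) ≤ 2. Conversely, {b, c, d} is a clique of size 3, and the vertices of any clique must share a bag in every tree decomposition; so some bag has ≥ 3 vertices and tw(G) ≥ 2. Therefore the treewidth is 2.

Treewidth 2.
One such decomposition:
Bags: B1 = {b, c, e}  B2 = {a, b, c}  B3 = {b, c, d}  B4 = {b, c, f}
Tree: B1–B2, B1–B3, B1–B4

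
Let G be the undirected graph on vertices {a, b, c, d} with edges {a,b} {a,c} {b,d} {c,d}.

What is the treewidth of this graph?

2

A width-2 tree decomposition is:
Bags: B1 = {a, b, d}  B2 = {a, c, d}
Tree: B1–B2
Every bag has size at most 3, so the width is 3 − 1 = 2 and tw(G) ≤ 2. For the lower bound, G contains the cycle a–b–d–c–a, so G is not a forest; only forests have treewidth ≤ 1, hence tw(G) ≥ 2. Combining the bounds, tw(G) = 2.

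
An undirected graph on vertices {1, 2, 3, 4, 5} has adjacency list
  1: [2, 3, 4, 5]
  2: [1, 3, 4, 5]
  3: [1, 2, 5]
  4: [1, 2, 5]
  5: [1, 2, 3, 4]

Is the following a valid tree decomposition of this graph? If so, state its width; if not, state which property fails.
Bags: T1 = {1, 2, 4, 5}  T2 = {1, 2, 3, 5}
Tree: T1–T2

Yes; width 3.

Vertex coverage: the bags together contain {1, 2, 3, 4, 5}, the full vertex set. Edge coverage: each edge of G has both endpoints in at least one bag. Running intersection: for every vertex, the bags containing it form a connected subtree. All three properties hold, so this is a valid tree decomposition of width max|bag| − 1 = 3, and hence tw(G) ≤ 3.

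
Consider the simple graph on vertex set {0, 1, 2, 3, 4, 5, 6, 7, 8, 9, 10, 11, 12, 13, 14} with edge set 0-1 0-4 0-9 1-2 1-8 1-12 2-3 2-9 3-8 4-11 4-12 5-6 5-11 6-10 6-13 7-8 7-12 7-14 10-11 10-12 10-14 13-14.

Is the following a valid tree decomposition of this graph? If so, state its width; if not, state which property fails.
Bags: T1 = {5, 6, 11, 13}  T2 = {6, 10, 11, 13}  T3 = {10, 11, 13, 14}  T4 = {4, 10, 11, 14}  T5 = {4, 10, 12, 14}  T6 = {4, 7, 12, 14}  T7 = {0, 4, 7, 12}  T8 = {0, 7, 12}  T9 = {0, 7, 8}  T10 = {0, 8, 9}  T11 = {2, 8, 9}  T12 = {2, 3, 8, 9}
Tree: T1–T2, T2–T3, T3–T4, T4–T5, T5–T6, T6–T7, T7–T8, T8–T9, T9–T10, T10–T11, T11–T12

A tree decomposition must satisfy three properties: every vertex lies in some bag; for every edge, both endpoints lie together in some bag; and for every vertex, the bags containing it form a connected subtree. Here vertex 1 appears in no bag, so the decomposition is invalid.

No — vertex 1 appears in no bag.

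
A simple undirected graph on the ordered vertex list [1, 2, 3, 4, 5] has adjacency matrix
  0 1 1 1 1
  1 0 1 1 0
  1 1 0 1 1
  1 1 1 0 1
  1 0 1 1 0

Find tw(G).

A width-3 tree decomposition is:
Bags: B1 = {1, 2, 3, 4}  B2 = {1, 3, 4, 5}
Tree: B1–B2
Every bag has size at most 4, so the width is 4 − 1 = 3 and tw(G) ≤ 3. For the lower bound, the 4 vertices {1, 2, 3, 4} are pairwise adjacent, and any tree decomposition puts a clique entirely inside one bag — forcing width ≥ 3. Combining the bounds, tw(G) = 3.

3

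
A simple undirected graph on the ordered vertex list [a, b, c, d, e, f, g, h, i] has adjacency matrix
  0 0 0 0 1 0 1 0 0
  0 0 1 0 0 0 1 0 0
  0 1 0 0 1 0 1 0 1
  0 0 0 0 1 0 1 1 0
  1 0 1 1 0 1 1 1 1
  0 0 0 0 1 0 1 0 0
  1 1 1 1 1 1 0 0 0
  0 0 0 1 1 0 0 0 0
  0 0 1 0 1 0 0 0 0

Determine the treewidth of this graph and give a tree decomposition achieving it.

Each bag holds 3 vertices, so the decomposition has width 2, which upper-bounds the treewidth. On the other hand G contains the 3-clique {d, e, g}. A clique must lie in a single bag of any decomposition, so no decomposition can have width below 2. The upper and lower bounds meet at 2, so that is the treewidth.

Treewidth 2.
Bags: B1 = {d, e, g}  B2 = {c, e, g}  B3 = {c, e, i}  B4 = {a, e, g}  B5 = {e, f, g}  B6 = {d, e, h}  B7 = {b, c, g}
Tree: B1–B2, B2–B3, B1–B4, B2–B5, B1–B6, B2–B7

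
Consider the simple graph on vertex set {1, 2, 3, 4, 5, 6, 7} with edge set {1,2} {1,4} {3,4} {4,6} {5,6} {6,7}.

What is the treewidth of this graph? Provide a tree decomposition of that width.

Each bag holds 2 vertices, so the decomposition has width 1, which upper-bounds the treewidth. Since G has at least one edge (e.g. 4–1), it is not an edgeless graph, so tw(G) ≥ 1. Therefore the treewidth is 1.

Treewidth 1.
One such decomposition:
Bags: B1 = {1, 4}  B2 = {4, 6}  B3 = {3, 4}  B4 = {1, 2}  B5 = {5, 6}  B6 = {6, 7}
Tree: B1–B2, B2–B3, B1–B4, B2–B5, B2–B6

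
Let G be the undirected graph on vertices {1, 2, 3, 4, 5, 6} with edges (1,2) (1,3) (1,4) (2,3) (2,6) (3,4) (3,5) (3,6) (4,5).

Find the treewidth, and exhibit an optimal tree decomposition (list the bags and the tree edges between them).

The largest bag has 3 vertices, giving width 2; this decomposition certifies tw(G) ≤ 2. Conversely, {1, 2, 3} is a clique of size 3, and the vertices of any clique must share a bag in every tree decomposition; so some bag has ≥ 3 vertices and tw(G) ≥ 2. Therefore the treewidth is 2.

Treewidth 2.
One optimal decomposition is:
Bags: B1 = {2, 3, 6}  B2 = {1, 2, 3}  B3 = {1, 3, 4}  B4 = {3, 4, 5}
Tree: B1–B2, B2–B3, B3–B4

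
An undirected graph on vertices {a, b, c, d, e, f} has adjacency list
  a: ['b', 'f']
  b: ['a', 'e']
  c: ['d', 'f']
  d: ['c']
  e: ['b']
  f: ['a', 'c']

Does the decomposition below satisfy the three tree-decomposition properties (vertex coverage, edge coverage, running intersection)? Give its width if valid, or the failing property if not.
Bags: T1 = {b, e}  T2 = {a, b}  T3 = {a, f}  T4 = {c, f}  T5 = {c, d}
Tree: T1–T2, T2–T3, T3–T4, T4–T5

Every vertex of G appears in some bag (union = {a, b, c, d, e, f}); every edge is covered by a bag; and for each vertex v the set of bags containing v is connected in the bag tree. The decomposition is therefore valid. The largest bag has 2 vertices, so the width is 1.

Yes; width 1.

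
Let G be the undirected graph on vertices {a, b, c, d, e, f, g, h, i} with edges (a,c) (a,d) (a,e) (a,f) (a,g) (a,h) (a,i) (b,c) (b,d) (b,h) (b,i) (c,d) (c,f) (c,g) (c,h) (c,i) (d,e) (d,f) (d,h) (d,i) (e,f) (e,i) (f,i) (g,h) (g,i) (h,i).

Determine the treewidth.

4

A width-4 tree decomposition is:
Bags: B1 = {a, c, d, f, i}  B2 = {a, c, d, h, i}  B3 = {a, d, e, f, i}  B4 = {b, c, d, h, i}  B5 = {a, c, g, h, i}
Tree: B1–B2, B1–B3, B2–B4, B2–B5
Each bag holds 5 vertices, so the decomposition has width 4, which upper-bounds the treewidth. Conversely, {a, d, e, f, i} is a clique of size 5, and the vertices of any clique must share a bag in every tree decomposition; so some bag has ≥ 5 vertices and tw(G) ≥ 4. Hence tw(G) = 4 exactly.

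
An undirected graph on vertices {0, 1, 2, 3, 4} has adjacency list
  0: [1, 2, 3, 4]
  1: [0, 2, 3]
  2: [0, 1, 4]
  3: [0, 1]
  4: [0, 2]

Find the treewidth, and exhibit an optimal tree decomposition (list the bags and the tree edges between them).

Each bag holds 3 vertices, so the decomposition has width 2, which upper-bounds the treewidth. Conversely, {0, 1, 2} is a clique of size 3, and the vertices of any clique must share a bag in every tree decomposition; so some bag has ≥ 3 vertices and tw(G) ≥ 2. Hence tw(G) = 2 exactly.

Treewidth 2.
One such decomposition:
Bags: B1 = {0, 2, 4}  B2 = {0, 1, 2}  B3 = {0, 1, 3}
Tree: B1–B2, B2–B3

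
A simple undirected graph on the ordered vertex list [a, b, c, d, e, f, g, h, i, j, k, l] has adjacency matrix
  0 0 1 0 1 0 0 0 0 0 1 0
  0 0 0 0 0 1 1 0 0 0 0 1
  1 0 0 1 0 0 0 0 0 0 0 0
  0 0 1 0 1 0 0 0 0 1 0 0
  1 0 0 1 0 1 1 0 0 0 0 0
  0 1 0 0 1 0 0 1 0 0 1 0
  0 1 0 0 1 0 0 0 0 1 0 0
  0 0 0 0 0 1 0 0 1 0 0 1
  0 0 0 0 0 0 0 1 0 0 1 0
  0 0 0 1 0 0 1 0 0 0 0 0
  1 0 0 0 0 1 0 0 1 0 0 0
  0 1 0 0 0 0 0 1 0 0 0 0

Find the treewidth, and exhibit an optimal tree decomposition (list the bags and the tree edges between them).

Each bag holds 4 vertices, so the decomposition has width 3, which upper-bounds the treewidth. For the lower bound: the 4 vertex sets {c,d,j}, {g}, {e}, {a,b,f,k} are disjoint, each induces a connected subgraph, and every pair is joined by at least one edge of G. Contracting each set to a single vertex therefore yields K_{4} as a minor, and since treewidth is minor-monotone, tw(G) ≥ tw(K_{4}) = 3. Combining the bounds, tw(G) = 3.

Treewidth 3.
One such decomposition:
Bags: B1 = {c, d, g, j}  B2 = {c, d, e, g}  B3 = {a, c, e, g}  B4 = {a, b, e, g}  B5 = {a, b, e, f}  B6 = {a, b, f, k}  B7 = {b, f, k, l}  B8 = {f, h, k, l}  B9 = {h, i, k, l}
Tree: B1–B2, B2–B3, B3–B4, B4–B5, B5–B6, B6–B7, B7–B8, B8–B9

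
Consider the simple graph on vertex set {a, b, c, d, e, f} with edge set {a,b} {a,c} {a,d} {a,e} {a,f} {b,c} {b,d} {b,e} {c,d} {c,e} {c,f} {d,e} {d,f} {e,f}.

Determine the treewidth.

4

A width-4 tree decomposition is:
Bags: B1 = {a, b, c, d, e}  B2 = {a, c, d, e, f}
Tree: B1–B2
The largest bag has 5 vertices, giving width 4; this decomposition certifies tw(G) ≤ 4. Conversely, {a, c, d, e, f} is a clique of size 5, and the vertices of any clique must share a bag in every tree decomposition; so some bag has ≥ 5 vertices and tw(G) ≥ 4. The upper and lower bounds meet at 4, so that is the treewidth.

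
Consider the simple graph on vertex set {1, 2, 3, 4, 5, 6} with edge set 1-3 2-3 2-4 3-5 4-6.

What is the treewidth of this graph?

A width-1 tree decomposition is:
Bags: B1 = {3, 5}  B2 = {1, 3}  B3 = {2, 3}  B4 = {2, 4}  B5 = {4, 6}
Tree: B1–B2, B1–B3, B3–B4, B4–B5
Every bag has size at most 2, so the width is 2 − 1 = 1 and tw(G) ≤ 1. G has an edge, so its treewidth is at least 1. Combining the bounds, tw(G) = 1.

1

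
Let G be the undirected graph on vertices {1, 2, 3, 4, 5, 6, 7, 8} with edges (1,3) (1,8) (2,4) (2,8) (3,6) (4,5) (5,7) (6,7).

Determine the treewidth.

A width-2 tree decomposition is:
Bags: B1 = {4, 5, 7}  B2 = {4, 6, 7}  B3 = {3, 4, 6}  B4 = {1, 3, 4}  B5 = {1, 4, 8}  B6 = {2, 4, 8}
Tree: B1–B2, B2–B3, B3–B4, B4–B5, B5–B6
The largest bag has 3 vertices, giving width 2; this decomposition certifies tw(G) ≤ 2. Since 4–5–7–6–3–1–8–2–4 is a cycle in G, G is not acyclic. Forests are exactly the graphs of treewidth ≤ 1, so tw(G) ≥ 2. Therefore the treewidth is 2.

2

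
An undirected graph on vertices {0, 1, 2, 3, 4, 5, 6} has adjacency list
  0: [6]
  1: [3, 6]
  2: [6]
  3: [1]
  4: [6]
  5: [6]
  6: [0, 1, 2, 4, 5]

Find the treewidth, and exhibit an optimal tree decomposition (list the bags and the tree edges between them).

Treewidth 1.
Bags: B1 = {2, 6}  B2 = {5, 6}  B3 = {0, 6}  B4 = {1, 6}  B5 = {1, 3}  B6 = {4, 6}
Tree: B1–B2, B1–B3, B1–B4, B4–B5, B1–B6

Every bag has size at most 2, so the width is 2 − 1 = 1 and tw(G) ≤ 1. Any graph with an edge has treewidth ≥ 1, and G has the edge 6–2. Combining the bounds, tw(G) = 1.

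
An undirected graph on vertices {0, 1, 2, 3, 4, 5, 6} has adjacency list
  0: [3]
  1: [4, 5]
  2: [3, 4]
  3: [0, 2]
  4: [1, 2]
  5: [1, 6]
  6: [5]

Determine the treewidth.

A width-1 tree decomposition is:
Bags: B1 = {5, 6}  B2 = {1, 5}  B3 = {1, 4}  B4 = {2, 4}  B5 = {2, 3}  B6 = {0, 3}
Tree: B1–B2, B2–B3, B3–B4, B4–B5, B5–B6
Each bag holds 2 vertices, so the decomposition has width 1, which upper-bounds the treewidth. Any graph with an edge has treewidth ≥ 1, and G has the edge 6–5. Therefore the treewidth is 1.

1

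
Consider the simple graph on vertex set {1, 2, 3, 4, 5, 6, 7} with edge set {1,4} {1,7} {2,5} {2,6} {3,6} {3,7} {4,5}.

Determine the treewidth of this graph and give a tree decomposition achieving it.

The largest bag has 3 vertices, giving width 2; this decomposition certifies tw(G) ≤ 2. For the lower bound, G contains the cycle 2–6–3–7–1–4–5–2, so G is not a forest; only forests have treewidth ≤ 1, hence tw(G) ≥ 2. Hence tw(G) = 2 exactly.

Treewidth 2.
Bags: B1 = {2, 3, 6}  B2 = {2, 3, 7}  B3 = {1, 2, 7}  B4 = {1, 2, 4}  B5 = {2, 4, 5}
Tree: B1–B2, B2–B3, B3–B4, B4–B5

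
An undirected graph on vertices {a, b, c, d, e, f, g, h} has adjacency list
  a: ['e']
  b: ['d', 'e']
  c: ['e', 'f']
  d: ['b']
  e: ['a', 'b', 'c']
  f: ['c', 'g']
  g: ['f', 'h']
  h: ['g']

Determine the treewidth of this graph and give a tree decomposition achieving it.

Treewidth 1.
Bags: B1 = {c, e}  B2 = {c, f}  B3 = {a, e}  B4 = {b, e}  B5 = {b, d}  B6 = {f, g}  B7 = {g, h}
Tree: B1–B2, B1–B3, B3–B4, B4–B5, B2–B6, B6–B7

The largest bag has 2 vertices, giving width 1; this decomposition certifies tw(G) ≤ 1. Any graph with an edge has treewidth ≥ 1, and G has the edge c–e. Therefore the treewidth is 1.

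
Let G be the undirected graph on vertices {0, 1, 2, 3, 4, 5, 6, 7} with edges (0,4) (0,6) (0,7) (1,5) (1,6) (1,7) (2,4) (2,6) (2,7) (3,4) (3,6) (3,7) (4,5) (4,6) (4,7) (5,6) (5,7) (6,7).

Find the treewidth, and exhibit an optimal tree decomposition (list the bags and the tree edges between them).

The largest bag has 4 vertices, giving width 3; this decomposition certifies tw(G) ≤ 3. For the lower bound, the 4 vertices {1, 5, 6, 7} are pairwise adjacent, and any tree decomposition puts a clique entirely inside one bag — forcing width ≥ 3. Hence tw(G) = 3 exactly.

Treewidth 3.
One such decomposition:
Bags: B1 = {4, 5, 6, 7}  B2 = {0, 4, 6, 7}  B3 = {2, 4, 6, 7}  B4 = {1, 5, 6, 7}  B5 = {3, 4, 6, 7}
Tree: B1–B2, B1–B3, B1–B4, B1–B5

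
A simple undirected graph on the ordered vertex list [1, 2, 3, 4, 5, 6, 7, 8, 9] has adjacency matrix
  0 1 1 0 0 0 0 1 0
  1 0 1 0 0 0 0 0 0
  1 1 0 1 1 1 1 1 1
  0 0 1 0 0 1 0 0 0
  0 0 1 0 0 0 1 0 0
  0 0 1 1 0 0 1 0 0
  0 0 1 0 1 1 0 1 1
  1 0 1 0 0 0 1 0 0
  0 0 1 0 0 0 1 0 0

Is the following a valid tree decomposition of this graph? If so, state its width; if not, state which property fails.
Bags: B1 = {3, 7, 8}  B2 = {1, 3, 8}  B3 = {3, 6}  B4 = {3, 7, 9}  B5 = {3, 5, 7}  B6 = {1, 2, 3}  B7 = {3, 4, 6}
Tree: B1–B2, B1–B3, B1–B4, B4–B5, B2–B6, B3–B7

A tree decomposition must satisfy three properties: every vertex lies in some bag; for every edge, both endpoints lie together in some bag; and for every vertex, the bags containing it form a connected subtree. Here edge (7,6) lies in no bag, so the decomposition is invalid.

No — edge (7,6) lies in no bag.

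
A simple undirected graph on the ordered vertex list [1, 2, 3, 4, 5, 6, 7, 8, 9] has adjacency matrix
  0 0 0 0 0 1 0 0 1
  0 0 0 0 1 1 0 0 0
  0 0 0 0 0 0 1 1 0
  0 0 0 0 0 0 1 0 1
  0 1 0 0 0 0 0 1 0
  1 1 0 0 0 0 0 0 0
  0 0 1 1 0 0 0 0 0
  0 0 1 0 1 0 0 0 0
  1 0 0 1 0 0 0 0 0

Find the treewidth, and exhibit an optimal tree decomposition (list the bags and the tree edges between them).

Treewidth 2.
One such decomposition:
Bags: B1 = {3, 7, 8}  B2 = {4, 7, 8}  B3 = {4, 8, 9}  B4 = {1, 8, 9}  B5 = {1, 6, 8}  B6 = {2, 6, 8}  B7 = {2, 5, 8}
Tree: B1–B2, B2–B3, B3–B4, B4–B5, B5–B6, B6–B7

Each bag holds 3 vertices, so the decomposition has width 2, which upper-bounds the treewidth. The edges 8–3–7–4–9–1–6–2–5–8 form a cycle, so G is not a tree and its treewidth is at least 2. The upper and lower bounds meet at 2, so that is the treewidth.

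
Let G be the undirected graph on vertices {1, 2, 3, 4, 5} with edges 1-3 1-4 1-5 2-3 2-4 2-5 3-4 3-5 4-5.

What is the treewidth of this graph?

3

A width-3 tree decomposition is:
Bags: B1 = {2, 3, 4, 5}  B2 = {1, 3, 4, 5}
Tree: B1–B2
Every bag has size at most 4, so the width is 4 − 1 = 3 and tw(G) ≤ 3. On the other hand G contains the 4-clique {1, 3, 4, 5}. A clique must lie in a single bag of any decomposition, so no decomposition can have width below 3. The upper and lower bounds meet at 3, so that is the treewidth.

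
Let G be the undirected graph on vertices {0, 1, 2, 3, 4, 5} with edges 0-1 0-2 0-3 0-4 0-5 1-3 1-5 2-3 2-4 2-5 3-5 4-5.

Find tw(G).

A width-3 tree decomposition is:
Bags: B1 = {0, 1, 3, 5}  B2 = {0, 2, 3, 5}  B3 = {0, 2, 4, 5}
Tree: B1–B2, B2–B3
Each bag holds 4 vertices, so the decomposition has width 3, which upper-bounds the treewidth. For the lower bound, the 4 vertices {0, 1, 3, 5} are pairwise adjacent, and any tree decomposition puts a clique entirely inside one bag — forcing width ≥ 3. Hence tw(G) = 3 exactly.

3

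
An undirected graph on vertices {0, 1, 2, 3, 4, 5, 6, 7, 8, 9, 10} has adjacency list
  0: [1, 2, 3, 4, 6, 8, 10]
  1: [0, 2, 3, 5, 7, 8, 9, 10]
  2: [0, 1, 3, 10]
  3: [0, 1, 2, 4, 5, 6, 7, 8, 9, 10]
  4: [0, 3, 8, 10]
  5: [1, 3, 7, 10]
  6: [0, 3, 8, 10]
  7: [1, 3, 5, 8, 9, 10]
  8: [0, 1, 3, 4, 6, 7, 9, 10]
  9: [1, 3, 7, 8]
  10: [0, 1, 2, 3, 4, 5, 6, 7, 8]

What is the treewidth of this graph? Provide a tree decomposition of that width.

Treewidth 4.
Bags: B1 = {1, 3, 7, 8, 10}  B2 = {0, 1, 3, 8, 10}  B3 = {0, 1, 2, 3, 10}  B4 = {1, 3, 5, 7, 10}  B5 = {0, 3, 4, 8, 10}  B6 = {0, 3, 6, 8, 10}  B7 = {1, 3, 7, 8, 9}
Tree: B1–B2, B2–B3, B1–B4, B2–B5, B5–B6, B1–B7

Each bag holds 5 vertices, so the decomposition has width 4, which upper-bounds the treewidth. Conversely, {1, 3, 7, 8, 9} is a clique of size 5, and the vertices of any clique must share a bag in every tree decomposition; so some bag has ≥ 5 vertices and tw(G) ≥ 4. Hence tw(G) = 4 exactly.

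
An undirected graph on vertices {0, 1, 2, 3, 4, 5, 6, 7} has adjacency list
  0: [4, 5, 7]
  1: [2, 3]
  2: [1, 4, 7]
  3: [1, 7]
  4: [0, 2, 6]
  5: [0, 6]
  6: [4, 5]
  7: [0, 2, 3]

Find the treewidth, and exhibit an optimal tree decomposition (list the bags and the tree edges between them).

The largest bag has 3 vertices, giving width 2; this decomposition certifies tw(G) ≤ 2. Since 3–1–2–7–3 is a cycle in G, G is not acyclic. Forests are exactly the graphs of treewidth ≤ 1, so tw(G) ≥ 2. The upper and lower bounds meet at 2, so that is the treewidth.

Treewidth 2.
One such decomposition:
Bags: B1 = {1, 3, 7}  B2 = {1, 2, 7}  B3 = {0, 2, 7}  B4 = {0, 2, 4}  B5 = {0, 4, 5}  B6 = {4, 5, 6}
Tree: B1–B2, B2–B3, B3–B4, B4–B5, B5–B6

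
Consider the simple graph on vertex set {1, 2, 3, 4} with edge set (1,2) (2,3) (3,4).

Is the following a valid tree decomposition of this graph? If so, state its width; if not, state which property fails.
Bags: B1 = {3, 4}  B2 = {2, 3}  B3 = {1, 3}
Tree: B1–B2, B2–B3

No — edge (2,1) lies in no bag.

A tree decomposition must satisfy three properties: every vertex lies in some bag; for every edge, both endpoints lie together in some bag; and for every vertex, the bags containing it form a connected subtree. Here edge (2,1) lies in no bag, so the decomposition is invalid.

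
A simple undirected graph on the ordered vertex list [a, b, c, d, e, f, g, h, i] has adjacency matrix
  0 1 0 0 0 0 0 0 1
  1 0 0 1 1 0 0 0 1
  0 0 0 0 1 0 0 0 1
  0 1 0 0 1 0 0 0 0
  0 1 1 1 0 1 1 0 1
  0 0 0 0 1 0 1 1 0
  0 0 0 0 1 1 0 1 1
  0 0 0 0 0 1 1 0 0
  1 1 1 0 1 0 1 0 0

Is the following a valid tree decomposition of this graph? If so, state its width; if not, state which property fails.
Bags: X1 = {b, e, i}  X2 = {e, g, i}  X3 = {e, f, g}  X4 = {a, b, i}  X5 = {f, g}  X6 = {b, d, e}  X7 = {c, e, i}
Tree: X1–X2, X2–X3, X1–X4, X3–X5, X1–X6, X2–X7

No — vertex h appears in no bag.

A tree decomposition must satisfy three properties: every vertex lies in some bag; for every edge, both endpoints lie together in some bag; and for every vertex, the bags containing it form a connected subtree. Here vertex h appears in no bag, so the decomposition is invalid.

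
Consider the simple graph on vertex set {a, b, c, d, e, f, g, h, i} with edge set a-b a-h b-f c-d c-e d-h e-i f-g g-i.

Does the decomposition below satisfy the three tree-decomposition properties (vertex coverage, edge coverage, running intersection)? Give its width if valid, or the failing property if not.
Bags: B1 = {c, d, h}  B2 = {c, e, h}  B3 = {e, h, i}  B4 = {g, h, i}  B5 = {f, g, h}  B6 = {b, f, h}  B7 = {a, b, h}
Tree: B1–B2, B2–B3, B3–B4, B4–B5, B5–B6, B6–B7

Yes; width 2.

Checking the three conditions: (i) the bags cover all of {a, b, c, d, e, f, g, h, i}; (ii) for each edge, some bag contains both endpoints; (iii) the bags containing any fixed vertex form a subtree. All hold, so the decomposition is valid with width 3 − 1 = 2.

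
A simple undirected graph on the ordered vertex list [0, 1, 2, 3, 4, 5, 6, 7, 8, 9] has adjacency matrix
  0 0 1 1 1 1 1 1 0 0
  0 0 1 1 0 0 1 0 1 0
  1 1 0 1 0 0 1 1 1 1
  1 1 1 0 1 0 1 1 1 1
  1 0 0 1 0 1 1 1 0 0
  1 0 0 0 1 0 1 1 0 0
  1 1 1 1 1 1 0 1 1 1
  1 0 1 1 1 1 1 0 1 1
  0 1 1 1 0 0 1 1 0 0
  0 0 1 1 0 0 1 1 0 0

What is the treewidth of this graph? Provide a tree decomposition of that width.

Every bag has size at most 5, so the width is 5 − 1 = 4 and tw(G) ≤ 4. For the lower bound, the 5 vertices {1, 2, 3, 6, 8} are pairwise adjacent, and any tree decomposition puts a clique entirely inside one bag — forcing width ≥ 4. Combining the bounds, tw(G) = 4.

Treewidth 4.
Bags: B1 = {0, 2, 3, 6, 7}  B2 = {2, 3, 6, 7, 8}  B3 = {2, 3, 6, 7, 9}  B4 = {0, 3, 4, 6, 7}  B5 = {1, 2, 3, 6, 8}  B6 = {0, 4, 5, 6, 7}
Tree: B1–B2, B1–B3, B1–B4, B2–B5, B4–B6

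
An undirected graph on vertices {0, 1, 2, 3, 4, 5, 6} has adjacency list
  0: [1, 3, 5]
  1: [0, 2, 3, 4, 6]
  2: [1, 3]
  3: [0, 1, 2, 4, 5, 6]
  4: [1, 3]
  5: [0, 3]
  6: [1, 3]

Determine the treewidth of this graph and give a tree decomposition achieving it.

Every bag has size at most 3, so the width is 3 − 1 = 2 and tw(G) ≤ 2. Conversely, {0, 1, 3} is a clique of size 3, and the vertices of any clique must share a bag in every tree decomposition; so some bag has ≥ 3 vertices and tw(G) ≥ 2. Combining the bounds, tw(G) = 2.

Treewidth 2.
One optimal decomposition is:
Bags: B1 = {1, 3, 6}  B2 = {0, 1, 3}  B3 = {1, 2, 3}  B4 = {1, 3, 4}  B5 = {0, 3, 5}
Tree: B1–B2, B1–B3, B3–B4, B2–B5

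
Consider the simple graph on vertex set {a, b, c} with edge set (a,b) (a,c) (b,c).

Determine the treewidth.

A width-2 tree decomposition is:
Bags: B1 = {a, b, c}
Tree: (single bag)
A single bag containing all 3 vertices is trivially a valid decomposition of width 2. Conversely, {a, b, c} is a clique of size 3, and the vertices of any clique must share a bag in every tree decomposition; so some bag has ≥ 3 vertices and tw(G) ≥ 2. The upper and lower bounds meet at 2, so that is the treewidth.

2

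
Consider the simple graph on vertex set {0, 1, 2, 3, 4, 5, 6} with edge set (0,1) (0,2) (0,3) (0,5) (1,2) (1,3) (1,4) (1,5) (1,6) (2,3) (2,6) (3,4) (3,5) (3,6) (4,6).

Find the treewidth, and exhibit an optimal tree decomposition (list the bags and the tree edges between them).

Each bag holds 4 vertices, so the decomposition has width 3, which upper-bounds the treewidth. For the lower bound, the 4 vertices {0, 1, 2, 3} are pairwise adjacent, and any tree decomposition puts a clique entirely inside one bag — forcing width ≥ 3. The upper and lower bounds meet at 3, so that is the treewidth.

Treewidth 3.
Bags: B1 = {0, 1, 2, 3}  B2 = {1, 2, 3, 6}  B3 = {1, 3, 4, 6}  B4 = {0, 1, 3, 5}
Tree: B1–B2, B2–B3, B1–B4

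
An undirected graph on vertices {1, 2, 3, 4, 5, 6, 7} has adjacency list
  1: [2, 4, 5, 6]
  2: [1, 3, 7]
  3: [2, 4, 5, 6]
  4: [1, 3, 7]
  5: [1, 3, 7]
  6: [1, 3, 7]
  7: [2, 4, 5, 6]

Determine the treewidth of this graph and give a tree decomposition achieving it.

The largest bag has 4 vertices, giving width 3; this decomposition certifies tw(G) ≤ 3. For the lower bound: the 4 vertex sets {3,5}, {1,4}, {7}, {6} are disjoint, each induces a connected subgraph, and every pair is joined by at least one edge of G. Contracting each set to a single vertex therefore yields K_{4} as a minor, and since treewidth is minor-monotone, tw(G) ≥ tw(K_{4}) = 3. The upper and lower bounds meet at 3, so that is the treewidth.

Treewidth 3.
Bags: B1 = {1, 3, 5, 7}  B2 = {1, 3, 4, 7}  B3 = {1, 3, 6, 7}  B4 = {1, 2, 3, 7}
Tree: B1–B2, B2–B3, B3–B4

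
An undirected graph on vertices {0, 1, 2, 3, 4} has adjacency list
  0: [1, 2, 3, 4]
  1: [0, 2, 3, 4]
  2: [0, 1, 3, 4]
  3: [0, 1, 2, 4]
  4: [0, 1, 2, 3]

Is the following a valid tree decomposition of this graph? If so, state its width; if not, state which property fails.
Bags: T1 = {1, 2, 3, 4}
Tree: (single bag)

No — vertex 0 appears in no bag.

A tree decomposition must satisfy three properties: every vertex lies in some bag; for every edge, both endpoints lie together in some bag; and for every vertex, the bags containing it form a connected subtree. Here vertex 0 appears in no bag, so the decomposition is invalid.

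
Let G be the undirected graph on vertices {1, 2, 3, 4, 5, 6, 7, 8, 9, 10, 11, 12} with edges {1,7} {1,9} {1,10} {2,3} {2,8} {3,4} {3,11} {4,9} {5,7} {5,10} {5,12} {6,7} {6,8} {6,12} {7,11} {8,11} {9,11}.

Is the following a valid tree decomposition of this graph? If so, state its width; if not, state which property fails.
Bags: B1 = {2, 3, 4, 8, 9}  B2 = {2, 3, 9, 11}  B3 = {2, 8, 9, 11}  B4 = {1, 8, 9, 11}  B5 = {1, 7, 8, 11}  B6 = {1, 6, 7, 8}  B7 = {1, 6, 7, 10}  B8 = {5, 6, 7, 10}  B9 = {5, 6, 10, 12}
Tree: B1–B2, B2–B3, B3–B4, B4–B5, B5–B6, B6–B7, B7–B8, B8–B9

No — bags containing vertex 8 are not connected in the tree.

A tree decomposition must satisfy three properties: every vertex lies in some bag; for every edge, both endpoints lie together in some bag; and for every vertex, the bags containing it form a connected subtree. Here bags containing vertex 8 are not connected in the tree, so the decomposition is invalid.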